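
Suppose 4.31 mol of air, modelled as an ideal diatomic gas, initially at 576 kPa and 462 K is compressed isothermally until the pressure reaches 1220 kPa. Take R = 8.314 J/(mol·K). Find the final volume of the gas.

13.6 L

V₁ = nRT₁/P₁ = 4.31×8.314×462/576 = 28.7 L.
Isothermal: T stays 462 K; PV = const ⇒ V₂ = 13.6 L, P₂ = 1220 kPa.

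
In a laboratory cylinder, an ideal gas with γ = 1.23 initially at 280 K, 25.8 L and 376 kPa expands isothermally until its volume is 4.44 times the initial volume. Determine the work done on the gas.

n = P₁V₁/(RT₁) = 376×25.8/(8.314×280) = 4.17 mol.
Isothermal: T stays 280 K; PV = const ⇒ V₂ = 115 L, P₂ = 84.7 kPa.
W = nRT ln(V₂/V₁) = 4.17×8.314×280×ln(4.44) = 14500 J.
Work done on the gas = −W_by = -14500 J.

-14500 J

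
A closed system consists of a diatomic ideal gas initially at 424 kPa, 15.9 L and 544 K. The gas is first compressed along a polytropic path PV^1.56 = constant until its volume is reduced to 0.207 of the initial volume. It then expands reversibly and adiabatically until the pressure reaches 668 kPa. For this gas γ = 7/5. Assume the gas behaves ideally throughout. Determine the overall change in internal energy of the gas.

6120 J

n = P₁V₁/(RT₁) = 424×15.9/(8.314×544) = 1.49 mol.
Step 1 — Polytropic n=1.56: T₂ = T₁(V₁/V₂)^(n−1) = 544×(4.83)^0.56 = 1310 K; P₂ = P₁(V₁/V₂)^n = 4950 kPa.
W = (P₁V₁−P₂V₂)/(n−1) = (424×15.9−4950×3.29)/0.56 = -17000 J.
ΔU = nCvΔT = 1.49×20.8×(1310−544) = 23900 J.
Q = ΔU + W = 6820 J.
State after step 1: P = 4950 kPa, V = 3.29 L, T = 1310 K.
Step 2 — Adiabatic: T₂/T₁ = (P₂/P₁)^((γ−1)/γ) ⇒ T₂ = 1310×(0.135)^0.286 = 742 K; V₂ = 13.8 L.
ΔU = nCvΔT = 1.49×20.8×(742−1310) = -17700 J.
Q = 0 for an adiabatic process, so W = −ΔU = 17700 J.
Net over both steps: W = 695 J, Q = 6820 J, ΔU = 6120 J.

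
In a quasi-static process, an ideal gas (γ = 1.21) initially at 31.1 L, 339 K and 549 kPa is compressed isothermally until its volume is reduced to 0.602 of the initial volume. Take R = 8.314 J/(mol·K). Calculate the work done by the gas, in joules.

n = P₁V₁/(RT₁) = 549×31.1/(8.314×339) = 6.06 mol.
Isothermal: T stays 339 K; PV = const ⇒ V₂ = 18.7 L, P₂ = 912 kPa.
W = nRT ln(V₂/V₁) = 6.06×8.314×339×ln(0.602) = -8660 J.

-8660 J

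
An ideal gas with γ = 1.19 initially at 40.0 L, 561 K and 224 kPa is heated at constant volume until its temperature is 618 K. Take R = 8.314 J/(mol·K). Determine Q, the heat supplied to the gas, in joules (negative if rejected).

4790 J

n = P₁V₁/(RT₁) = 224×40.0/(8.314×561) = 1.92 mol.
Isochoric: V stays 40.0 L; P/T = const ⇒ T₂ = 618 K, P₂ = 247 kPa.
W = 0 (no volume change).
ΔU = nCvΔT = 1.92×43.8×(618−561) = 4790 J.
Q = ΔU = 4790 J.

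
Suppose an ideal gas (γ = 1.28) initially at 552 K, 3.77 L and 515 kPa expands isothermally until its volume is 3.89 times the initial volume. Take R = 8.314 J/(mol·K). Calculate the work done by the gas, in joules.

2640 J

n = P₁V₁/(RT₁) = 515×3.77/(8.314×552) = 0.423 mol.
Isothermal: T stays 552 K; PV = const ⇒ V₂ = 14.7 L, P₂ = 132 kPa.
W = nRT ln(V₂/V₁) = 0.423×8.314×552×ln(3.89) = 2640 J.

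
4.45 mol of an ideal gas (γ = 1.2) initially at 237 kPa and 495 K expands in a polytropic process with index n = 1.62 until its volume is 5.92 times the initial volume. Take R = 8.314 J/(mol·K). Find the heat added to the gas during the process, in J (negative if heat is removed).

-41400 J

V₁ = nRT₁/P₁ = 4.45×8.314×495/237 = 77.3 L.
Polytropic n=1.62: T₂ = T₁(V₁/V₂)^(n−1) = 495×(0.169)^0.62 = 164 K; P₂ = P₁(V₁/V₂)^n = 13.3 kPa.
W = (P₁V₁−P₂V₂)/(n−1) = (237×77.3−13.3×457)/0.62 = 19700 J.
ΔU = nCvΔT = 4.45×41.6×(164−495) = -61200 J.
Q = ΔU + W = -41400 J.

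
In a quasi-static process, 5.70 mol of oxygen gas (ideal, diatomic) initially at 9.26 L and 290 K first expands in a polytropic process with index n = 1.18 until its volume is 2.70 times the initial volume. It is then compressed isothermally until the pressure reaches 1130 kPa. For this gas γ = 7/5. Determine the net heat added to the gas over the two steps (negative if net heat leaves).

-3460 J

P₁ = nRT₁/V₁ = 5.70×8.314×290/9.26 = 1480 kPa.
Step 1 — Polytropic n=1.18: T₂ = T₁(V₁/V₂)^(n−1) = 290×(0.370)^0.18 = 243 K; P₂ = P₁(V₁/V₂)^n = 460 kPa.
W = (P₁V₁−P₂V₂)/(n−1) = (1480×9.26−460×25.0)/0.18 = 12500 J.
ΔU = nCvΔT = 5.70×20.8×(243−290) = -5620 J.
Q = ΔU + W = 6870 J.
State after step 1: P = 460 kPa, V = 25.0 L, T = 243 K.
Step 2 — Isothermal: T stays 243 K; PV = const ⇒ V₂ = 10.2 L, P₂ = 1130 kPa.
ΔU = 0 (ideal gas, T constant).
W = nRT ln(V₂/V₁) = 5.70×8.314×243×ln(0.407) = -10300 J.
Q = ΔU + W = -10300 J.
Net over both steps: W = 2160 J, Q = -3460 J, ΔU = -5620 J.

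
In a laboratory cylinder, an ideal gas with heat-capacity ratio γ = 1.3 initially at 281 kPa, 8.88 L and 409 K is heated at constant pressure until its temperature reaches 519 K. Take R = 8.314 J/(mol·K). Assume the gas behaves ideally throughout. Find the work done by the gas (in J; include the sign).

n = P₁V₁/(RT₁) = 281×8.88/(8.314×409) = 0.734 mol.
Isobaric: P stays 281 kPa; V/T = const ⇒ T₂ = 519 K, V₂ = 11.3 L.
W = PΔV = 281×(11.3−8.88) kPa·L = 671 J.

671 J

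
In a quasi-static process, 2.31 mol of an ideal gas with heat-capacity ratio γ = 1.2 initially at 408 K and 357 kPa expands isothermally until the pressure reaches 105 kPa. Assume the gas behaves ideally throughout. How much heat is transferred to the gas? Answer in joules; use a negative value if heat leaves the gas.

V₁ = nRT₁/P₁ = 2.31×8.314×408/357 = 21.9 L.
Isothermal: T stays 408 K; PV = const ⇒ V₂ = 74.6 L, P₂ = 105 kPa.
ΔU = 0 (ideal gas, T constant).
W = nRT ln(V₂/V₁) = 2.31×8.314×408×ln(3.40) = 9590 J.
Q = ΔU + W = 9590 J.

9590 J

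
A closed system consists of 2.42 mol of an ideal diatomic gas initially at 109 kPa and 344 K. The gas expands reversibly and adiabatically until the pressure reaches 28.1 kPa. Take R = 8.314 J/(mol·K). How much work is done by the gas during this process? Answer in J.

5560 J

V₁ = nRT₁/P₁ = 2.42×8.314×344/109 = 63.5 L.
Adiabatic: T₂/T₁ = (P₂/P₁)^((γ−1)/γ) ⇒ T₂ = 344×(0.258)^0.286 = 234 K; V₂ = 167 L.
ΔU = nCvΔT = 2.42×20.8×(234−344) = -5560 J.
Q = 0 for an adiabatic process, so W = −ΔU = 5560 J.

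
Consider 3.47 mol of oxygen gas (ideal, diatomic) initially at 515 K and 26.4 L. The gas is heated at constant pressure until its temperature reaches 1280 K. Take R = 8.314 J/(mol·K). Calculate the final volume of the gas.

65.6 L

P₁ = nRT₁/V₁ = 3.47×8.314×515/26.4 = 563 kPa.
Isobaric: P stays 563 kPa; V/T = const ⇒ T₂ = 1280 K, V₂ = 65.6 L.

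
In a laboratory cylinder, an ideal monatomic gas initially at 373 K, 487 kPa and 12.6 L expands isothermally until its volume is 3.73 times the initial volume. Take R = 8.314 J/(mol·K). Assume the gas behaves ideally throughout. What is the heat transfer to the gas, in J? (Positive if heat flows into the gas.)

8080 J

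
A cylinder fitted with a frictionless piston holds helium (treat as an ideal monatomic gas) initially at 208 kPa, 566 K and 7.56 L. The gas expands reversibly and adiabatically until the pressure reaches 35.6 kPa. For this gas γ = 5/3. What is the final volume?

21.8 L

Adiabatic: T₂/T₁ = (P₂/P₁)^((γ−1)/γ) ⇒ T₂ = 566×(0.171)^0.400 = 279 K; V₂ = 21.8 L.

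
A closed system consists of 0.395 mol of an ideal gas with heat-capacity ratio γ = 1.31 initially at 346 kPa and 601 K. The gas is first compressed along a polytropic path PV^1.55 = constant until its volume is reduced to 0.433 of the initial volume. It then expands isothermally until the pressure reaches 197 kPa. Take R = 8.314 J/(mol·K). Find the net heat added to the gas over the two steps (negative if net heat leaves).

7440 J

V₁ = nRT₁/P₁ = 0.395×8.314×601/346 = 5.70 L.
Step 1 — Polytropic n=1.55: T₂ = T₁(V₁/V₂)^(n−1) = 601×(2.31)^0.55 = 952 K; P₂ = P₁(V₁/V₂)^n = 1270 kPa.
W = (P₁V₁−P₂V₂)/(n−1) = (346×5.70−1270×2.47)/0.55 = -2100 J.
ΔU = nCvΔT = 0.395×26.8×(952−601) = 3720 J.
Q = ΔU + W = 1620 J.
State after step 1: P = 1270 kPa, V = 2.47 L, T = 952 K.
Step 2 — Isothermal: T stays 952 K; PV = const ⇒ V₂ = 15.9 L, P₂ = 197 kPa.
ΔU = 0 (ideal gas, T constant).
W = nRT ln(V₂/V₁) = 0.395×8.314×952×ln(6.43) = 5820 J.
Q = ΔU + W = 5820 J.
Net over both steps: W = 3720 J, Q = 7440 J, ΔU = 3720 J.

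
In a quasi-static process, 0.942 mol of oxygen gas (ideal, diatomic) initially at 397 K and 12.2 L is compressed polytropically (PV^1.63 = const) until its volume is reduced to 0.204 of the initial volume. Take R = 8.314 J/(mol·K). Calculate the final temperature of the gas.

1080 K

P₁ = nRT₁/V₁ = 0.942×8.314×397/12.2 = 255 kPa.
Polytropic n=1.63: T₂ = T₁(V₁/V₂)^(n−1) = 397×(4.90)^0.63 = 1080 K; P₂ = P₁(V₁/V₂)^n = 3400 kPa.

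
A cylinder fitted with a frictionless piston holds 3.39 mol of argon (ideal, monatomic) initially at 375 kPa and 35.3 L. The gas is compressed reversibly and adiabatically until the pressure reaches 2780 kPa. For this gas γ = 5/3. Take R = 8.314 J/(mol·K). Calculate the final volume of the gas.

T₁ = P₁V₁/(nR) = 375×35.3/(3.39×8.314) = 470 K.
Adiabatic: T₂/T₁ = (P₂/P₁)^((γ−1)/γ) ⇒ T₂ = 470×(7.41)^0.400 = 1050 K; V₂ = 10.6 L.

10.6 L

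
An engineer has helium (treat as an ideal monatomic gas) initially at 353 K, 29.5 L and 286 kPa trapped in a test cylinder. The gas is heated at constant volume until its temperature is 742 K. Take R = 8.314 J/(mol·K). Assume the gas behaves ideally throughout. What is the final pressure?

601 kPa

Isochoric: V stays 29.5 L; P/T = const ⇒ T₂ = 742 K, P₂ = 601 kPa.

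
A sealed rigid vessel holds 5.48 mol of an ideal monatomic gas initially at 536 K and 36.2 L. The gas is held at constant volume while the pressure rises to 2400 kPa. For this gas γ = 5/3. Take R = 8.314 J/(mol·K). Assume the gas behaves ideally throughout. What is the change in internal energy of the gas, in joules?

93700 J

P₁ = nRT₁/V₁ = 5.48×8.314×536/36.2 = 675 kPa.
Isochoric: V stays 36.2 L; P/T = const ⇒ T₂ = 1910 K, P₂ = 2400 kPa.
For an ideal gas ΔU = nCvΔT with Cv = (3/2)R = 12.5 J/(mol·K).
ΔU = 5.48×12.5×(1910−536) = 93700 J.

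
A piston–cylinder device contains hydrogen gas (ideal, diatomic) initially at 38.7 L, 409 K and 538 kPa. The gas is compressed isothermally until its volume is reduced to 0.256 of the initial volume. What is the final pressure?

2100 kPa

Isothermal: T stays 409 K; PV = const ⇒ V₂ = 9.91 L, P₂ = 2100 kPa.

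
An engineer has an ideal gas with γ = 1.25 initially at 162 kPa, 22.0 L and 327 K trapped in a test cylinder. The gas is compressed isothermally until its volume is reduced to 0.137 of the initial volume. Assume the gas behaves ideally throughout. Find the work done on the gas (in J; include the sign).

7080 J

n = P₁V₁/(RT₁) = 162×22.0/(8.314×327) = 1.31 mol.
Isothermal: T stays 327 K; PV = const ⇒ V₂ = 3.01 L, P₂ = 1180 kPa.
W = nRT ln(V₂/V₁) = 1.31×8.314×327×ln(0.137) = -7080 J.
Work done on the gas = −W_by = 7080 J.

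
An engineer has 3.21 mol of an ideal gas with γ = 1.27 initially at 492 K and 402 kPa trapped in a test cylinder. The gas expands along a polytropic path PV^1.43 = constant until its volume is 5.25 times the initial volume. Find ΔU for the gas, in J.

V₁ = nRT₁/P₁ = 3.21×8.314×492/402 = 32.7 L.
Polytropic n=1.43: T₂ = T₁(V₁/V₂)^(n−1) = 492×(0.190)^0.43 = 241 K; P₂ = P₁(V₁/V₂)^n = 37.5 kPa.
For an ideal gas ΔU = nCvΔT with Cv = R/(γ−1) = 30.8 J/(mol·K).
ΔU = 3.21×30.8×(241−492) = -24800 J.

-24800 J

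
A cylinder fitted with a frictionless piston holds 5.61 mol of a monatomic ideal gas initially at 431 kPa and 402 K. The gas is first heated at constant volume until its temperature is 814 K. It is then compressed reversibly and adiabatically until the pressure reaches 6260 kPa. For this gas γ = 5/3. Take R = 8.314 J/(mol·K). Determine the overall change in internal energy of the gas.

97100 J

V₁ = nRT₁/P₁ = 5.61×8.314×402/431 = 43.5 L.
Step 1 — Isochoric: V stays 43.5 L; P/T = const ⇒ T₂ = 814 K, P₂ = 873 kPa.
W = 0 (no volume change).
ΔU = nCvΔT = 5.61×12.5×(814−402) = 28800 J.
Q = ΔU = 28800 J.
State after step 1: P = 873 kPa, V = 43.5 L, T = 814 K.
Step 2 — Adiabatic: T₂/T₁ = (P₂/P₁)^((γ−1)/γ) ⇒ T₂ = 814×(7.17)^0.400 = 1790 K; V₂ = 13.3 L.
ΔU = nCvΔT = 5.61×12.5×(1790−814) = 68300 J.
Q = 0 for an adiabatic process, so W = −ΔU = -68300 J.
Net over both steps: W = -68300 J, Q = 28800 J, ΔU = 97100 J.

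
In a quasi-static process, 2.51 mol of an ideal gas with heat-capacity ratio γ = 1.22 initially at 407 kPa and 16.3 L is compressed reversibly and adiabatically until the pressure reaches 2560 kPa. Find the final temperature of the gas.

T₁ = P₁V₁/(nR) = 407×16.3/(2.51×8.314) = 318 K.
Adiabatic: T₂/T₁ = (P₂/P₁)^((γ−1)/γ) ⇒ T₂ = 318×(6.29)^0.180 = 443 K; V₂ = 3.61 L.

443 K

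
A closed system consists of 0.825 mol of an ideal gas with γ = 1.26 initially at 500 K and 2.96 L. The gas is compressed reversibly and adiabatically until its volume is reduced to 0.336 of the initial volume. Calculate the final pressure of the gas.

P₁ = nRT₁/V₁ = 0.825×8.314×500/2.96 = 1160 kPa.
Adiabatic: TV^(γ−1) = const ⇒ T₂ = 500×(2.98)^0.260 = 664 K; PV^γ = const ⇒ P₂ = 4580 kPa.

4580 kPa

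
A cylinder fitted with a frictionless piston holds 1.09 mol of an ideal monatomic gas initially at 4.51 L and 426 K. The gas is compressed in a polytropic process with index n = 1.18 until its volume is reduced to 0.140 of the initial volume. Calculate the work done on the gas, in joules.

9110 J

P₁ = nRT₁/V₁ = 1.09×8.314×426/4.51 = 856 kPa.
Polytropic n=1.18: T₂ = T₁(V₁/V₂)^(n−1) = 426×(7.14)^0.18 = 607 K; P₂ = P₁(V₁/V₂)^n = 8710 kPa.
W = (P₁V₁−P₂V₂)/(n−1) = (856×4.51−8710×0.631)/0.18 = -9110 J.
Work done on the gas = −W_by = 9110 J.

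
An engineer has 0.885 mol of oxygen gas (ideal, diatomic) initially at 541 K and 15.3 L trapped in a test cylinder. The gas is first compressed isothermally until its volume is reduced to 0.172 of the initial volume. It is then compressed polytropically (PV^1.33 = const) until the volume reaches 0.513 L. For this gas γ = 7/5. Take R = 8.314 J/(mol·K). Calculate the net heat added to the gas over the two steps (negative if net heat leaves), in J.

-8520 J

P₁ = nRT₁/V₁ = 0.885×8.314×541/15.3 = 260 kPa.
Step 1 — Isothermal: T stays 541 K; PV = const ⇒ V₂ = 2.63 L, P₂ = 1510 kPa.
ΔU = 0 (ideal gas, T constant).
W = nRT ln(V₂/V₁) = 0.885×8.314×541×ln(0.172) = -7010 J.
Q = ΔU + W = -7010 J.
State after step 1: P = 1510 kPa, V = 2.63 L, T = 541 K.
Step 2 — Polytropic n=1.33: T₂ = T₁(V₁/V₂)^(n−1) = 541×(5.13)^0.33 = 928 K; P₂ = P₁(V₁/V₂)^n = 13300 kPa.
W = (P₁V₁−P₂V₂)/(n−1) = (1510×2.63−13300×0.513)/0.33 = -8630 J.
ΔU = nCvΔT = 0.885×20.8×(928−541) = 7120 J.
Q = ΔU + W = -1510 J.
Net over both steps: W = -15600 J, Q = -8520 J, ΔU = 7120 J.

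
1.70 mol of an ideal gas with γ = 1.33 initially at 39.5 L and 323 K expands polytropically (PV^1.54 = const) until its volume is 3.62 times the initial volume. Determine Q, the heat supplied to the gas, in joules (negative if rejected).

P₁ = nRT₁/V₁ = 1.70×8.314×323/39.5 = 116 kPa.
Polytropic n=1.54: T₂ = T₁(V₁/V₂)^(n−1) = 323×(0.276)^0.54 = 161 K; P₂ = P₁(V₁/V₂)^n = 15.9 kPa.
W = (P₁V₁−P₂V₂)/(n−1) = (116×39.5−15.9×143)/0.54 = 4230 J.
ΔU = nCvΔT = 1.70×25.2×(161−323) = -6930 J.
Q = ΔU + W = -2690 J.

-2690 J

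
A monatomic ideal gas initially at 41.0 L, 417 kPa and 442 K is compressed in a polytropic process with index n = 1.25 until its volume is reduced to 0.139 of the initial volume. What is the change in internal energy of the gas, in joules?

n = P₁V₁/(RT₁) = 417×41.0/(8.314×442) = 4.65 mol.
Polytropic n=1.25: T₂ = T₁(V₁/V₂)^(n−1) = 442×(7.19)^0.25 = 724 K; P₂ = P₁(V₁/V₂)^n = 4910 kPa.
For an ideal gas ΔU = nCvΔT with Cv = (3/2)R = 12.5 J/(mol·K).
ΔU = 4.65×12.5×(724−442) = 16400 J.

16400 J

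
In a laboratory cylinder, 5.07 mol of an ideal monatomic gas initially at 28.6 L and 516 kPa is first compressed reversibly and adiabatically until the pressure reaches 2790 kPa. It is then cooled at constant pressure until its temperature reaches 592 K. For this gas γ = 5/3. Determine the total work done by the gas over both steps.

T₁ = P₁V₁/(nR) = 516×28.6/(5.07×8.314) = 350 K.
Step 1 — Adiabatic: T₂/T₁ = (P₂/P₁)^((γ−1)/γ) ⇒ T₂ = 350×(5.41)^0.400 = 688 K; V₂ = 10.4 L.
ΔU = nCvΔT = 5.07×12.5×(688−350) = 21300 J.
Q = 0 for an adiabatic process, so W = −ΔU = -21300 J.
State after step 1: P = 2790 kPa, V = 10.4 L, T = 688 K.
Step 2 — Isobaric: P stays 2790 kPa; V/T = const ⇒ T₂ = 592 K, V₂ = 8.94 L.
W = PΔV = 2790×(8.94−10.4) kPa·L = -4030 J.
ΔU = nCvΔT = 5.07×12.5×(592−688) = -6050 J.
Q = ΔU + W = nCpΔT = -10100 J.
Net over both steps: W = -25400 J, Q = -10100 J, ΔU = 15300 J.

-25400 J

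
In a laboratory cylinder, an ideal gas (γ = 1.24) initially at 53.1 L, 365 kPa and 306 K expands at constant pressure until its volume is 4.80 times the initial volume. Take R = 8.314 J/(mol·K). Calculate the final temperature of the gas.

Isobaric: P stays 365 kPa; V/T = const ⇒ T₂ = 1470 K, V₂ = 255 L.

1470 K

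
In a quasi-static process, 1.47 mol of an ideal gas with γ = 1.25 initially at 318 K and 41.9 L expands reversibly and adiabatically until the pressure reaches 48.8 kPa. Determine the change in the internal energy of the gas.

P₁ = nRT₁/V₁ = 1.47×8.314×318/41.9 = 92.8 kPa.
Adiabatic: T₂/T₁ = (P₂/P₁)^((γ−1)/γ) ⇒ T₂ = 318×(0.526)^0.200 = 280 K; V₂ = 70.0 L.
For an ideal gas ΔU = nCvΔT with Cv = R/(γ−1) = 33.3 J/(mol·K).
ΔU = 1.47×33.3×(280−318) = -1870 J.

-1870 J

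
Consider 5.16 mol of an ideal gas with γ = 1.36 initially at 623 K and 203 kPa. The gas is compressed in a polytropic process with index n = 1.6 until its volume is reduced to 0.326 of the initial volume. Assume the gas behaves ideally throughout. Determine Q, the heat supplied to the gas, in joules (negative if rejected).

V₁ = nRT₁/P₁ = 5.16×8.314×623/203 = 132 L.
Polytropic n=1.6: T₂ = T₁(V₁/V₂)^(n−1) = 623×(3.07)^0.60 = 1220 K; P₂ = P₁(V₁/V₂)^n = 1220 kPa.
W = (P₁V₁−P₂V₂)/(n−1) = (203×132−1220×42.9)/0.60 = -42700 J.
ΔU = nCvΔT = 5.16×23.1×(1220−623) = 71200 J.
Q = ΔU + W = 28500 J.

28500 J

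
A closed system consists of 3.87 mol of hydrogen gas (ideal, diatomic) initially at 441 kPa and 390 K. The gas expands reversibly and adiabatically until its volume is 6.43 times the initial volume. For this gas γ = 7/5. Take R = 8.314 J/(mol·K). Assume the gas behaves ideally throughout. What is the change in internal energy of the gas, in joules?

V₁ = nRT₁/P₁ = 3.87×8.314×390/441 = 28.5 L.
Adiabatic: TV^(γ−1) = const ⇒ T₂ = 390×(0.156)^0.400 = 185 K; PV^γ = const ⇒ P₂ = 32.6 kPa.
For an ideal gas ΔU = nCvΔT with Cv = (5/2)R = 20.8 J/(mol·K).
ΔU = 3.87×20.8×(185−390) = -16500 J.

-16500 J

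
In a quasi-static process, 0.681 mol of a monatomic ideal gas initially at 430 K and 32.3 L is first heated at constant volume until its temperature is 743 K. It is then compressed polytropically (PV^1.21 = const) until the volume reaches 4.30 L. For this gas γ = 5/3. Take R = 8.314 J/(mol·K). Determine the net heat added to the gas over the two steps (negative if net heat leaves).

-4580 J

P₁ = nRT₁/V₁ = 0.681×8.314×430/32.3 = 75.4 kPa.
Step 1 — Isochoric: V stays 32.3 L; P/T = const ⇒ T₂ = 743 K, P₂ = 130 kPa.
W = 0 (no volume change).
ΔU = nCvΔT = 0.681×12.5×(743−430) = 2660 J.
Q = ΔU = 2660 J.
State after step 1: P = 130 kPa, V = 32.3 L, T = 743 K.
Step 2 — Polytropic n=1.21: T₂ = T₁(V₁/V₂)^(n−1) = 743×(7.51)^0.21 = 1130 K; P₂ = P₁(V₁/V₂)^n = 1490 kPa.
W = (P₁V₁−P₂V₂)/(n−1) = (130×32.3−1490×4.30)/0.21 = -10600 J.
ΔU = nCvΔT = 0.681×12.5×(1130−743) = 3330 J.
Q = ΔU + W = -7230 J.
Net over both steps: W = -10600 J, Q = -4580 J, ΔU = 5990 J.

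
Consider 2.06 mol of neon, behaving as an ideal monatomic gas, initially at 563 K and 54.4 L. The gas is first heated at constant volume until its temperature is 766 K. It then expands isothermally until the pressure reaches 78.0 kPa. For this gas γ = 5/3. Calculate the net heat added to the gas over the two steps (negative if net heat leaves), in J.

20000 J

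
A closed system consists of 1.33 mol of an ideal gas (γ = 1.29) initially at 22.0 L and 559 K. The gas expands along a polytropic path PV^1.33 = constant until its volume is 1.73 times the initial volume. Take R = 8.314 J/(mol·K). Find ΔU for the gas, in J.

P₁ = nRT₁/V₁ = 1.33×8.314×559/22.0 = 281 kPa.
Polytropic n=1.33: T₂ = T₁(V₁/V₂)^(n−1) = 559×(0.578)^0.33 = 467 K; P₂ = P₁(V₁/V₂)^n = 136 kPa.
For an ideal gas ΔU = nCvΔT with Cv = R/(γ−1) = 28.7 J/(mol·K).
ΔU = 1.33×28.7×(467−559) = -3530 J.

-3530 J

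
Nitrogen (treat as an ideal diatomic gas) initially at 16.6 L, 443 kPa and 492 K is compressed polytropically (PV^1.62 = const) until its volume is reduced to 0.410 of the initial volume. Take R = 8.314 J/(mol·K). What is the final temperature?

855 K

Polytropic n=1.62: T₂ = T₁(V₁/V₂)^(n−1) = 492×(2.44)^0.62 = 855 K; P₂ = P₁(V₁/V₂)^n = 1880 kPa.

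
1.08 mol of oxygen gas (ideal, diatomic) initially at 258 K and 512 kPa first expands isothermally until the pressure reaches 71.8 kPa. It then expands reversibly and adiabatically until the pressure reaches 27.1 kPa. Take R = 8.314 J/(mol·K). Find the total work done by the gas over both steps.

5960 J

V₁ = nRT₁/P₁ = 1.08×8.314×258/512 = 4.52 L.
Step 1 — Isothermal: T stays 258 K; PV = const ⇒ V₂ = 32.3 L, P₂ = 71.8 kPa.
ΔU = 0 (ideal gas, T constant).
W = nRT ln(V₂/V₁) = 1.08×8.314×258×ln(7.13) = 4550 J.
Q = ΔU + W = 4550 J.
State after step 1: P = 71.8 kPa, V = 32.3 L, T = 258 K.
Step 2 — Adiabatic: T₂/T₁ = (P₂/P₁)^((γ−1)/γ) ⇒ T₂ = 258×(0.377)^0.286 = 195 K; V₂ = 64.7 L.
ΔU = nCvΔT = 1.08×20.8×(195−258) = -1410 J.
Q = 0 for an adiabatic process, so W = −ΔU = 1410 J.
Net over both steps: W = 5960 J, Q = 4550 J, ΔU = -1410 J.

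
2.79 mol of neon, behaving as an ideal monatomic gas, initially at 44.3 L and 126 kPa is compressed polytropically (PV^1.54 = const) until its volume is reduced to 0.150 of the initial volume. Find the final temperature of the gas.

670 K

T₁ = P₁V₁/(nR) = 126×44.3/(2.79×8.314) = 241 K.
Polytropic n=1.54: T₂ = T₁(V₁/V₂)^(n−1) = 241×(6.67)^0.54 = 670 K; P₂ = P₁(V₁/V₂)^n = 2340 kPa.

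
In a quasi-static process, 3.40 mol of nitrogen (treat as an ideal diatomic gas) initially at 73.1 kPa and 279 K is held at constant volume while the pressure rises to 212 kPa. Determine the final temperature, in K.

V₁ = nRT₁/P₁ = 3.40×8.314×279/73.1 = 108 L.
Isochoric: V stays 108 L; P/T = const ⇒ T₂ = 809 K, P₂ = 212 kPa.

809 K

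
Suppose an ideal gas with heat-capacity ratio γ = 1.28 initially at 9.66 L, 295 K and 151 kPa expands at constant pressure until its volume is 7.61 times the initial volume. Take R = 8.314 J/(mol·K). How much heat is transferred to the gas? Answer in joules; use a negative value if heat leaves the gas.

44100 J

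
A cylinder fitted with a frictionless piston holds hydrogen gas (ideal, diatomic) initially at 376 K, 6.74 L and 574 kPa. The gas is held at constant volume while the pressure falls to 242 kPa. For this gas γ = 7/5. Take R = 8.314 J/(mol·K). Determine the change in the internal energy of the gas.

-5590 J

n = P₁V₁/(RT₁) = 574×6.74/(8.314×376) = 1.24 mol.
Isochoric: V stays 6.74 L; P/T = const ⇒ T₂ = 159 K, P₂ = 242 kPa.
For an ideal gas ΔU = nCvΔT with Cv = (5/2)R = 20.8 J/(mol·K).
ΔU = 1.24×20.8×(159−376) = -5590 J.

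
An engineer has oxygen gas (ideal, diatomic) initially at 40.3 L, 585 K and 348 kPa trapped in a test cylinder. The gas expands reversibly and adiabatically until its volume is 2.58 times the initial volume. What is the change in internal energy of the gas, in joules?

-11100 J

n = P₁V₁/(RT₁) = 348×40.3/(8.314×585) = 2.88 mol.
Adiabatic: TV^(γ−1) = const ⇒ T₂ = 585×(0.388)^0.400 = 400 K; PV^γ = const ⇒ P₂ = 92.3 kPa.
For an ideal gas ΔU = nCvΔT with Cv = (5/2)R = 20.8 J/(mol·K).
ΔU = 2.88×20.8×(400−585) = -11100 J.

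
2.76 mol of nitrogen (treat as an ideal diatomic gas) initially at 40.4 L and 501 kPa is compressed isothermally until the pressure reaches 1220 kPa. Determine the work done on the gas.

18000 J

T₁ = P₁V₁/(nR) = 501×40.4/(2.76×8.314) = 882 K.
Isothermal: T stays 882 K; PV = const ⇒ V₂ = 16.6 L, P₂ = 1220 kPa.
W = nRT ln(V₂/V₁) = 2.76×8.314×882×ln(0.411) = -18000 J.
Work done on the gas = −W_by = 18000 J.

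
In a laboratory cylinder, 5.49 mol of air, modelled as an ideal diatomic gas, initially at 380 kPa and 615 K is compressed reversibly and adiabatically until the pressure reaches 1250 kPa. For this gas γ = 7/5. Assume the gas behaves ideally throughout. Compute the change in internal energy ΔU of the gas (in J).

V₁ = nRT₁/P₁ = 5.49×8.314×615/380 = 73.9 L.
Adiabatic: T₂/T₁ = (P₂/P₁)^((γ−1)/γ) ⇒ T₂ = 615×(3.29)^0.286 = 864 K; V₂ = 31.6 L.
For an ideal gas ΔU = nCvΔT with Cv = (5/2)R = 20.8 J/(mol·K).
ΔU = 5.49×20.8×(864−615) = 28400 J.

28400 J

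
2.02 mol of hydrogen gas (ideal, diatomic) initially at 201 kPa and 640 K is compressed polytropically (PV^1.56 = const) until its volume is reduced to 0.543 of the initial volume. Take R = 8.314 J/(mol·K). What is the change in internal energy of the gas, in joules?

V₁ = nRT₁/P₁ = 2.02×8.314×640/201 = 53.5 L.
Polytropic n=1.56: T₂ = T₁(V₁/V₂)^(n−1) = 640×(1.84)^0.56 = 901 K; P₂ = P₁(V₁/V₂)^n = 521 kPa.
For an ideal gas ΔU = nCvΔT with Cv = (5/2)R = 20.8 J/(mol·K).
ΔU = 2.02×20.8×(901−640) = 11000 J.

11000 J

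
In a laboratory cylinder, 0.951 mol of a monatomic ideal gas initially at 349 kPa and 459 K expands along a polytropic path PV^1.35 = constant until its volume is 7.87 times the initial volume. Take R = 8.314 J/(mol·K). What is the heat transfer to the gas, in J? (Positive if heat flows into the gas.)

V₁ = nRT₁/P₁ = 0.951×8.314×459/349 = 10.4 L.
Polytropic n=1.35: T₂ = T₁(V₁/V₂)^(n−1) = 459×(0.127)^0.35 = 223 K; P₂ = P₁(V₁/V₂)^n = 21.5 kPa.
W = (P₁V₁−P₂V₂)/(n−1) = (349×10.4−21.5×81.8)/0.35 = 5330 J.
ΔU = nCvΔT = 0.951×12.5×(223−459) = -2800 J.
Q = ΔU + W = 2530 J.

2530 J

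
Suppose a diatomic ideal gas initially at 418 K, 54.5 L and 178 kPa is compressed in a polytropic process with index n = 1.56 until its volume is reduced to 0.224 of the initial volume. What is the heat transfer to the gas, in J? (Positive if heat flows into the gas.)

n = P₁V₁/(RT₁) = 178×54.5/(8.314×418) = 2.79 mol.
Polytropic n=1.56: T₂ = T₁(V₁/V₂)^(n−1) = 418×(4.46)^0.56 = 966 K; P₂ = P₁(V₁/V₂)^n = 1840 kPa.
W = (P₁V₁−P₂V₂)/(n−1) = (178×54.5−1840×12.2)/0.56 = -22700 J.
ΔU = nCvΔT = 2.79×20.8×(966−418) = 31800 J.
Q = ΔU + W = 9090 J.

9090 J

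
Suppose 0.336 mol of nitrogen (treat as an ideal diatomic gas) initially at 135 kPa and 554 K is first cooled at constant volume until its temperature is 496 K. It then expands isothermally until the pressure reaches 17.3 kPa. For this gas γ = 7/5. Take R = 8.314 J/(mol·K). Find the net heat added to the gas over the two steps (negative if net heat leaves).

V₁ = nRT₁/P₁ = 0.336×8.314×554/135 = 11.5 L.
Step 1 — Isochoric: V stays 11.5 L; P/T = const ⇒ T₂ = 496 K, P₂ = 121 kPa.
W = 0 (no volume change).
ΔU = nCvΔT = 0.336×20.8×(496−554) = -405 J.
Q = ΔU = -405 J.
State after step 1: P = 121 kPa, V = 11.5 L, T = 496 K.
Step 2 — Isothermal: T stays 496 K; PV = const ⇒ V₂ = 80.1 L, P₂ = 17.3 kPa.
ΔU = 0 (ideal gas, T constant).
W = nRT ln(V₂/V₁) = 0.336×8.314×496×ln(6.99) = 2690 J.
Q = ΔU + W = 2690 J.
Net over both steps: W = 2690 J, Q = 2290 J, ΔU = -405 J.

2290 J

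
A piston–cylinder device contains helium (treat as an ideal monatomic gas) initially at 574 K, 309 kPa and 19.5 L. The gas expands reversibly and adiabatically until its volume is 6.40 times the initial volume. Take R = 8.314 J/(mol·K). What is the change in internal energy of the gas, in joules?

n = P₁V₁/(RT₁) = 309×19.5/(8.314×574) = 1.26 mol.
Adiabatic: TV^(γ−1) = const ⇒ T₂ = 574×(0.156)^0.667 = 167 K; PV^γ = const ⇒ P₂ = 14.0 kPa.
For an ideal gas ΔU = nCvΔT with Cv = (3/2)R = 12.5 J/(mol·K).
ΔU = 1.26×12.5×(167−574) = -6420 J.

-6420 J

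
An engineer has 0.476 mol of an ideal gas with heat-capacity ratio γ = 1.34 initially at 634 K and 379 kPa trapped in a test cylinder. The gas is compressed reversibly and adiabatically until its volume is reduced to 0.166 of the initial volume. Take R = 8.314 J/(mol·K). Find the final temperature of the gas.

1170 K

V₁ = nRT₁/P₁ = 0.476×8.314×634/379 = 6.62 L.
Adiabatic: TV^(γ−1) = const ⇒ T₂ = 634×(6.02)^0.340 = 1170 K; PV^γ = const ⇒ P₂ = 4200 kPa.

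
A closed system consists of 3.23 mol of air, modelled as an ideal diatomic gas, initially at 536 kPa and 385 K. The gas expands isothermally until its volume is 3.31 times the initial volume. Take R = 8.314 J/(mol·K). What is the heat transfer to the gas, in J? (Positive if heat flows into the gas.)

12400 J

V₁ = nRT₁/P₁ = 3.23×8.314×385/536 = 19.3 L.
Isothermal: T stays 385 K; PV = const ⇒ V₂ = 63.8 L, P₂ = 162 kPa.
ΔU = 0 (ideal gas, T constant).
W = nRT ln(V₂/V₁) = 3.23×8.314×385×ln(3.31) = 12400 J.
Q = ΔU + W = 12400 J.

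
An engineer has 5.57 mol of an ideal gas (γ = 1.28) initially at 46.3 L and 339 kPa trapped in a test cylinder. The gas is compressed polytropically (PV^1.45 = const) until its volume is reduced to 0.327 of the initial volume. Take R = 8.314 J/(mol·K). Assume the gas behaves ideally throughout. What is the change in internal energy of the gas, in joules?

36600 J

T₁ = P₁V₁/(nR) = 339×46.3/(5.57×8.314) = 339 K.
Polytropic n=1.45: T₂ = T₁(V₁/V₂)^(n−1) = 339×(3.06)^0.45 = 560 K; P₂ = P₁(V₁/V₂)^n = 1710 kPa.
For an ideal gas ΔU = nCvΔT with Cv = R/(γ−1) = 29.7 J/(mol·K).
ΔU = 5.57×29.7×(560−339) = 36600 J.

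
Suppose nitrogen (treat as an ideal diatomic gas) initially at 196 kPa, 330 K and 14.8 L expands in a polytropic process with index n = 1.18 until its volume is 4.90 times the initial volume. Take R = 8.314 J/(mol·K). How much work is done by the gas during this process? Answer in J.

4010 J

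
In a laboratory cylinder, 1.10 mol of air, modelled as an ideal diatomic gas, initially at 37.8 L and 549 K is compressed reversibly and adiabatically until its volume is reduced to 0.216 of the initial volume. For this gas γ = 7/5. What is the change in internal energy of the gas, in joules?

10600 J

P₁ = nRT₁/V₁ = 1.10×8.314×549/37.8 = 133 kPa.
Adiabatic: TV^(γ−1) = const ⇒ T₂ = 549×(4.63)^0.400 = 1010 K; PV^γ = const ⇒ P₂ = 1140 kPa.
For an ideal gas ΔU = nCvΔT with Cv = (5/2)R = 20.8 J/(mol·K).
ΔU = 1.10×20.8×(1010−549) = 10600 J.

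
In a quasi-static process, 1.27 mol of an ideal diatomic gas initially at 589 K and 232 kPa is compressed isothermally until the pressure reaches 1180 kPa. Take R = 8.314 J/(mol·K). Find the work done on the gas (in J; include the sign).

10100 J

V₁ = nRT₁/P₁ = 1.27×8.314×589/232 = 26.8 L.
Isothermal: T stays 589 K; PV = const ⇒ V₂ = 5.27 L, P₂ = 1180 kPa.
W = nRT ln(V₂/V₁) = 1.27×8.314×589×ln(0.197) = -10100 J.
Work done on the gas = −W_by = 10100 J.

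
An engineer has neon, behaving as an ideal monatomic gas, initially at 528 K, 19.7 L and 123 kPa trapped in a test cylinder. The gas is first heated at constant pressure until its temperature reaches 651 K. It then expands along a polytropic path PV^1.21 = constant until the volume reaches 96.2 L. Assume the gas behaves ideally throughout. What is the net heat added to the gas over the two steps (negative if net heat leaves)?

n = P₁V₁/(RT₁) = 123×19.7/(8.314×528) = 0.552 mol.
Step 1 — Isobaric: P stays 123 kPa; V/T = const ⇒ T₂ = 651 K, V₂ = 24.3 L.
W = PΔV = 123×(24.3−19.7) kPa·L = 564 J.
ΔU = nCvΔT = 0.552×12.5×(651−528) = 847 J.
Q = ΔU + W = nCpΔT = 1410 J.
State after step 1: P = 123 kPa, V = 24.3 L, T = 651 K.
Step 2 — Polytropic n=1.21: T₂ = T₁(V₁/V₂)^(n−1) = 651×(0.252)^0.21 = 488 K; P₂ = P₁(V₁/V₂)^n = 23.3 kPa.
W = (P₁V₁−P₂V₂)/(n−1) = (123×24.3−23.3×96.2)/0.21 = 3570 J.
ΔU = nCvΔT = 0.552×12.5×(488−651) = -1120 J.
Q = ΔU + W = 2450 J.
Net over both steps: W = 4140 J, Q = 3860 J, ΔU = -278 J.

3860 J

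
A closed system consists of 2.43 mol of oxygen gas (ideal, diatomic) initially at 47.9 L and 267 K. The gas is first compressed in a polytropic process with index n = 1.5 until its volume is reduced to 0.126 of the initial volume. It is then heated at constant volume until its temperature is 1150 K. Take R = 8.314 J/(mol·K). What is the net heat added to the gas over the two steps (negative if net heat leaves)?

P₁ = nRT₁/V₁ = 2.43×8.314×267/47.9 = 113 kPa.
Step 1 — Polytropic n=1.5: T₂ = T₁(V₁/V₂)^(n−1) = 267×(7.94)^0.50 = 752 K; P₂ = P₁(V₁/V₂)^n = 2520 kPa.
W = (P₁V₁−P₂V₂)/(n−1) = (113×47.9−2520×6.04)/0.50 = -19600 J.
ΔU = nCvΔT = 2.43×20.8×(752−267) = 24500 J.
Q = ΔU + W = 4900 J.
State after step 1: P = 2520 kPa, V = 6.04 L, T = 752 K.
Step 2 — Isochoric: V stays 6.04 L; P/T = const ⇒ T₂ = 1150 K, P₂ = 3850 kPa.
W = 0 (no volume change).
ΔU = nCvΔT = 2.43×20.8×(1150−752) = 20100 J.
Q = ΔU = 20100 J.
Net over both steps: W = -19600 J, Q = 25000 J, ΔU = 44600 J.

25000 J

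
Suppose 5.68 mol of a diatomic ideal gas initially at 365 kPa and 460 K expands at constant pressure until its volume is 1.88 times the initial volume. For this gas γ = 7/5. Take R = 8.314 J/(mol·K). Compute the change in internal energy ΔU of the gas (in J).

47800 J

V₁ = nRT₁/P₁ = 5.68×8.314×460/365 = 59.5 L.
Isobaric: P stays 365 kPa; V/T = const ⇒ T₂ = 865 K, V₂ = 112 L.
For an ideal gas ΔU = nCvΔT with Cv = (5/2)R = 20.8 J/(mol·K).
ΔU = 5.68×20.8×(865−460) = 47800 J.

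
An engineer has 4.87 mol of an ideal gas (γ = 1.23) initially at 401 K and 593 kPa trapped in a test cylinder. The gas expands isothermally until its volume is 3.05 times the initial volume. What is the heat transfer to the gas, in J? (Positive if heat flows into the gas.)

18100 J

V₁ = nRT₁/P₁ = 4.87×8.314×401/593 = 27.4 L.
Isothermal: T stays 401 K; PV = const ⇒ V₂ = 83.5 L, P₂ = 194 kPa.
ΔU = 0 (ideal gas, T constant).
W = nRT ln(V₂/V₁) = 4.87×8.314×401×ln(3.05) = 18100 J.
Q = ΔU + W = 18100 J.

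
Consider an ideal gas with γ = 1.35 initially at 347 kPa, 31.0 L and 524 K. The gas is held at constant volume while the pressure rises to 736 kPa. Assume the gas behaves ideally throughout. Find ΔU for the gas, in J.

n = P₁V₁/(RT₁) = 347×31.0/(8.314×524) = 2.47 mol.
Isochoric: V stays 31.0 L; P/T = const ⇒ T₂ = 1110 K, P₂ = 736 kPa.
For an ideal gas ΔU = nCvΔT with Cv = R/(γ−1) = 23.8 J/(mol·K).
ΔU = 2.47×23.8×(1110−524) = 34500 J.

34500 J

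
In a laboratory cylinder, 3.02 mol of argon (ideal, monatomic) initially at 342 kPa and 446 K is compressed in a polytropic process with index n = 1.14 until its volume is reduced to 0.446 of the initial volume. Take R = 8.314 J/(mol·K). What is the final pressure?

V₁ = nRT₁/P₁ = 3.02×8.314×446/342 = 32.7 L.
Polytropic n=1.14: T₂ = T₁(V₁/V₂)^(n−1) = 446×(2.24)^0.14 = 499 K; P₂ = P₁(V₁/V₂)^n = 859 kPa.

859 kPa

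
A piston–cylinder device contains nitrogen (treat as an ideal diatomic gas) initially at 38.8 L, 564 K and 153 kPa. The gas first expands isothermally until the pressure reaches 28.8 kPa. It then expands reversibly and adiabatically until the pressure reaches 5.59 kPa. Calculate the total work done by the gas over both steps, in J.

15500 J

n = P₁V₁/(RT₁) = 153×38.8/(8.314×564) = 1.27 mol.
Step 1 — Isothermal: T stays 564 K; PV = const ⇒ V₂ = 206 L, P₂ = 28.8 kPa.
ΔU = 0 (ideal gas, T constant).
W = nRT ln(V₂/V₁) = 1.27×8.314×564×ln(5.31) = 9910 J.
Q = ΔU + W = 9910 J.
State after step 1: P = 28.8 kPa, V = 206 L, T = 564 K.
Step 2 — Adiabatic: T₂/T₁ = (P₂/P₁)^((γ−1)/γ) ⇒ T₂ = 564×(0.194)^0.286 = 353 K; V₂ = 665 L.
ΔU = nCvΔT = 1.27×20.8×(353−564) = -5550 J.
Q = 0 for an adiabatic process, so W = −ΔU = 5550 J.
Net over both steps: W = 15500 J, Q = 9910 J, ΔU = -5550 J.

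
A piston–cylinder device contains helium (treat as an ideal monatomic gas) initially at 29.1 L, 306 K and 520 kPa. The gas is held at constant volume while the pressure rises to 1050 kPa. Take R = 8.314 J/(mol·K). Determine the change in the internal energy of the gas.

n = P₁V₁/(RT₁) = 520×29.1/(8.314×306) = 5.95 mol.
Isochoric: V stays 29.1 L; P/T = const ⇒ T₂ = 618 K, P₂ = 1050 kPa.
For an ideal gas ΔU = nCvΔT with Cv = (3/2)R = 12.5 J/(mol·K).
ΔU = 5.95×12.5×(618−306) = 23100 J.

23100 J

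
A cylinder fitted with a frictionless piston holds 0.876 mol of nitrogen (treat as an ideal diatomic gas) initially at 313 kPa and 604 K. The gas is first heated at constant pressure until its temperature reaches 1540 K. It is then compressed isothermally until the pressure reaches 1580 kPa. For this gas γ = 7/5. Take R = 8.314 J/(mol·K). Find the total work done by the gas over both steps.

-11300 J

V₁ = nRT₁/P₁ = 0.876×8.314×604/313 = 14.1 L.
Step 1 — Isobaric: P stays 313 kPa; V/T = const ⇒ T₂ = 1540 K, V₂ = 35.8 L.
W = PΔV = 313×(35.8−14.1) kPa·L = 6820 J.
ΔU = nCvΔT = 0.876×20.8×(1540−604) = 17000 J.
Q = ΔU + W = nCpΔT = 23900 J.
State after step 1: P = 313 kPa, V = 35.8 L, T = 1540 K.
Step 2 — Isothermal: T stays 1540 K; PV = const ⇒ V₂ = 7.10 L, P₂ = 1580 kPa.
ΔU = 0 (ideal gas, T constant).
W = nRT ln(V₂/V₁) = 0.876×8.314×1540×ln(0.198) = -18200 J.
Q = ΔU + W = -18200 J.
Net over both steps: W = -11300 J, Q = 5700 J, ΔU = 17000 J.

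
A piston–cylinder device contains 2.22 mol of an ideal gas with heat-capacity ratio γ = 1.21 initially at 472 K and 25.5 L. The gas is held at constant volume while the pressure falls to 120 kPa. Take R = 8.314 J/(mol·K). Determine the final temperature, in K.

P₁ = nRT₁/V₁ = 2.22×8.314×472/25.5 = 342 kPa.
Isochoric: V stays 25.5 L; P/T = const ⇒ T₂ = 166 K, P₂ = 120 kPa.

166 K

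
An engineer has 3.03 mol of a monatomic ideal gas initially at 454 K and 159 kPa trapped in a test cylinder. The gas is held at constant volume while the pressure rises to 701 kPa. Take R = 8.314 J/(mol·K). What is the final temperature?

2000 K

V₁ = nRT₁/P₁ = 3.03×8.314×454/159 = 71.9 L.
Isochoric: V stays 71.9 L; P/T = const ⇒ T₂ = 2000 K, P₂ = 701 kPa.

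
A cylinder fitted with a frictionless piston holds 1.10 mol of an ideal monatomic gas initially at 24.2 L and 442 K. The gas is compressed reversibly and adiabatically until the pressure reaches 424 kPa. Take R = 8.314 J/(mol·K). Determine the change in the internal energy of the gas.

2740 J

P₁ = nRT₁/V₁ = 1.10×8.314×442/24.2 = 167 kPa.
Adiabatic: T₂/T₁ = (P₂/P₁)^((γ−1)/γ) ⇒ T₂ = 442×(2.54)^0.400 = 642 K; V₂ = 13.8 L.
For an ideal gas ΔU = nCvΔT with Cv = (3/2)R = 12.5 J/(mol·K).
ΔU = 1.10×12.5×(642−442) = 2740 J.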